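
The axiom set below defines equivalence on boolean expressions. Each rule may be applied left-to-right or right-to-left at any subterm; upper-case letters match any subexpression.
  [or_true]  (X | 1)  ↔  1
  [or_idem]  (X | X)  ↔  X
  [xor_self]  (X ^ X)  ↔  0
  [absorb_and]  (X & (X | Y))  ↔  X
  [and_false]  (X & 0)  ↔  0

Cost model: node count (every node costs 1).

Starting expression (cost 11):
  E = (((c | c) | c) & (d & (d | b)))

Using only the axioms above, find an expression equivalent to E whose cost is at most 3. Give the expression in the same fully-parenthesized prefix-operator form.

(1) (c | c)  =[or_idem →]=  c    ⊢ ((c | c) & (d & (d | b)))
(2) (d & (d | b))  =[absorb_and →]=  d    ⊢ ((c | c) & d)
(3) (c | c)  =[or_idem →]=  c    ⊢ cost 3, within 3

(c & d)   [cost 3]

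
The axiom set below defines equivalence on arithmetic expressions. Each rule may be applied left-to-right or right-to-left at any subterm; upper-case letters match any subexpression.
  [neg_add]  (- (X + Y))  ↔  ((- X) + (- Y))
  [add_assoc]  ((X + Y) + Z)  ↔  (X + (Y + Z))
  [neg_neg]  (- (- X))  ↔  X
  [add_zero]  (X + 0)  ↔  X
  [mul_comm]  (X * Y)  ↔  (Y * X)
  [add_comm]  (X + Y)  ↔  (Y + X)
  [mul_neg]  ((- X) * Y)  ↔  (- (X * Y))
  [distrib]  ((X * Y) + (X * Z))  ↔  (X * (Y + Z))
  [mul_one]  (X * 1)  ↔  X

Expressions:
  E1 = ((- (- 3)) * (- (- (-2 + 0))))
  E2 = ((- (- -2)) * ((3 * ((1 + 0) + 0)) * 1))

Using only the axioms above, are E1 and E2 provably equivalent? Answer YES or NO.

YES

(1) (- (- 3))  =[neg_neg →]=  3    ⊢ (3 * (- (- (-2 + 0))))
(2) (-2 + 0)  =[add_zero →]=  -2    ⊢ (3 * (- (- -2)))
(3) (- (- -2))  =[neg_neg →]=  -2    ⊢ (3 * -2)
(4) 3  =[mul_one ←]=  (3 * 1)    ⊢ ((3 * 1) * -2)
(5) -2  =[neg_neg ←]=  (- (- -2))    ⊢ ((3 * 1) * (- (- -2)))
(6) ((3 * 1) * (- (- -2)))  =[mul_comm →]=  ((- (- -2)) * (3 * 1))
(7) 3  =[mul_one ←]=  (3 * 1)    ⊢ ((- (- -2)) * ((3 * 1) * 1))
(8) 1  =[add_zero ←]=  (1 + 0)    ⊢ ((- (- -2)) * ((3 * (1 + 0)) * 1))
(9) 1  =[add_zero ←]=  (1 + 0)    ⊢ E2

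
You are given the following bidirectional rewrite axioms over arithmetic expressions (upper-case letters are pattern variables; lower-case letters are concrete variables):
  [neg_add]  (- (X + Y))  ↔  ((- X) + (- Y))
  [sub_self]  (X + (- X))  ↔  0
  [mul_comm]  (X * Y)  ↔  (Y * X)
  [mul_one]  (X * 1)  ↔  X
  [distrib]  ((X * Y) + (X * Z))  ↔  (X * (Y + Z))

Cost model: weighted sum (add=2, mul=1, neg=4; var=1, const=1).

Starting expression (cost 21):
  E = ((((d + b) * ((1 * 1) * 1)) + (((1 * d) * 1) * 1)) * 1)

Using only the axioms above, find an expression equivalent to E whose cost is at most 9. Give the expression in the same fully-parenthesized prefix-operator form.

((d + b) + (1 * d))   [cost 9]

(1) ((((d + b) * ((1 * 1) * 1)) + (((1 * d) * 1) * 1)) * 1)  =[mul_one →]=  (((d + b) * ((1 * 1) * 1)) + (((1 * d) * 1) * 1))
(2) ((1 * 1) * 1)  =[mul_one →]=  (1 * 1)    ⊢ (((d + b) * (1 * 1)) + (((1 * d) * 1) * 1))
(3) (1 * 1)  =[mul_one →]=  1    ⊢ (((d + b) * 1) + (((1 * d) * 1) * 1))
(4) ((d + b) * 1)  =[mul_one →]=  (d + b)    ⊢ ((d + b) + (((1 * d) * 1) * 1))
(5) (((1 * d) * 1) * 1)  =[mul_one →]=  ((1 * d) * 1)    ⊢ ((d + b) + ((1 * d) * 1))
(6) ((1 * d) * 1)  =[mul_one →]=  (1 * d)    ⊢ cost 9, within 9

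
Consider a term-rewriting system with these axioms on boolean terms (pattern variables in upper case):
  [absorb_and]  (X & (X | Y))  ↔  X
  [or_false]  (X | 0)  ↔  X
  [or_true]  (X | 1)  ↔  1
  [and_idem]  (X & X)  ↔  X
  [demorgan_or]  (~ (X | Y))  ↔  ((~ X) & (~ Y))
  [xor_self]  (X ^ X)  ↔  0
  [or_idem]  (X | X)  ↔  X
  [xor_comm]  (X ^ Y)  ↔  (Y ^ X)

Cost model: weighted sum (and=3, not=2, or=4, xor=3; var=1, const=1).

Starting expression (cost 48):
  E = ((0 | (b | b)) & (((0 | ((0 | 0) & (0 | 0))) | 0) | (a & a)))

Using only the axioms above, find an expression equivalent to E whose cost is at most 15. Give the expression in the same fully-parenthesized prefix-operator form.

1. [and_idem →] ((0 | 0) & (0 | 0))  →  (0 | 0);  E = ((0 | (b | b)) & (((0 | (0 | 0)) | 0) | (a & a)))
2. [or_idem →] (0 | 0)  →  0;  E = ((0 | (b | b)) & (((0 | 0) | 0) | (a & a)))
3. [or_idem →] (0 | 0)  →  0;  E = ((0 | (b | b)) & ((0 | 0) | (a & a)))
4. [or_idem →] (b | b)  →  b;  E = ((0 | b) & ((0 | 0) | (a & a)))
5. [and_idem →] (a & a)  →  a;  E = ((0 | b) & ((0 | 0) | a))
6. [or_idem →] (0 | 0)  →  0;  cost 15 ≤ 15, done

((0 | b) & (0 | a))   [cost 15]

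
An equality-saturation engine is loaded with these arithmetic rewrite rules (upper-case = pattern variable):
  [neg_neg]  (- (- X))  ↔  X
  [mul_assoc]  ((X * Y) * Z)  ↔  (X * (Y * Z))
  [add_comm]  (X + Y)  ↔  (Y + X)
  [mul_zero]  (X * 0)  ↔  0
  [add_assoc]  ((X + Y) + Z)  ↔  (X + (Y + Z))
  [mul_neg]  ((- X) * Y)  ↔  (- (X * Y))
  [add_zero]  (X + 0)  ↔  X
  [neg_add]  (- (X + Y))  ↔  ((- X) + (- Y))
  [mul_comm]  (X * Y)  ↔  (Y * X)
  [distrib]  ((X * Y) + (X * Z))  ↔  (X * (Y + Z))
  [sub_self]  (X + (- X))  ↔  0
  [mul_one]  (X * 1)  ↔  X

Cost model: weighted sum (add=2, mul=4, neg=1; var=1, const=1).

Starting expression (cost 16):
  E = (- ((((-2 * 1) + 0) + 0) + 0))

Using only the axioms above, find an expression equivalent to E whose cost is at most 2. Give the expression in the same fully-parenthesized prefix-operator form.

step 1: add_zero (→) rewrites ((((-2 * 1) + 0) + 0) + 0) into (((-2 * 1) + 0) + 0), now (- (((-2 * 1) + 0) + 0))
step 2: add_zero (→) rewrites ((-2 * 1) + 0) into (-2 * 1), now (- ((-2 * 1) + 0))
step 3: add_zero (→) rewrites ((-2 * 1) + 0) into (-2 * 1), now (- (-2 * 1))
step 4: mul_one (→) rewrites (-2 * 1) into -2, reaching cost 2 (bound 2)

(- -2)   [cost 2]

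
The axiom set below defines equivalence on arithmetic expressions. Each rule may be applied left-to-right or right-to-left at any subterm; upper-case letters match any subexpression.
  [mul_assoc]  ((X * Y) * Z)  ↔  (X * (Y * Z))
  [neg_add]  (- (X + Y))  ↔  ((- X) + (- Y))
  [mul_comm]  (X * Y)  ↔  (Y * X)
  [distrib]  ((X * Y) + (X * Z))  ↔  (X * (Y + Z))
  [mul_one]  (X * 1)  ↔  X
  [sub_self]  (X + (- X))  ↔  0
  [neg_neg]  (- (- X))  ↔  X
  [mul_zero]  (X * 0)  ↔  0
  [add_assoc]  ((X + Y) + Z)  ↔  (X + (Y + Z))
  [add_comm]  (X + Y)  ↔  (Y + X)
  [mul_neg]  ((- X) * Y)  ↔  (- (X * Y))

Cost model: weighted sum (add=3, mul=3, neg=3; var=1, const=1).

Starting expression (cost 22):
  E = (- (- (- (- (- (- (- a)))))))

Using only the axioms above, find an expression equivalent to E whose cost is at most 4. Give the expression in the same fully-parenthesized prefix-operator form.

1. [neg_neg →] (- (- (- (- (- (- (- a)))))))  →  (- (- (- (- (- a)))))
2. [neg_neg →] (- (- a))  →  a;  E = (- (- (- a)))
3. [neg_neg →] (- (- a))  →  a;  cost 4 ≤ 4, done

(- a)   [cost 4]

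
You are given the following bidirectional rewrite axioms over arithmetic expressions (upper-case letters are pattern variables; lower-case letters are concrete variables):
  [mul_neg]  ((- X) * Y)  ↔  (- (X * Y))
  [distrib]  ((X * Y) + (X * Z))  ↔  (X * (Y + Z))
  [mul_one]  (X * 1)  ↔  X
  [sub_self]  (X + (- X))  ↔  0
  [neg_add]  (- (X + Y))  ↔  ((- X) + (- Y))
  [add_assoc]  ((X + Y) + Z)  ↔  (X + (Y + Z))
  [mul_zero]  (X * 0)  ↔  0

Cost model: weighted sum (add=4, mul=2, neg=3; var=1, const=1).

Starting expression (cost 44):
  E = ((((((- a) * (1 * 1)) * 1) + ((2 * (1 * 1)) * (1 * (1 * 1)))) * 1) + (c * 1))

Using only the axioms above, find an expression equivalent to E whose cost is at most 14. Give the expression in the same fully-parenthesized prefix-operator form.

1. [mul_one →] (((((- a) * (1 * 1)) * 1) + ((2 * (1 * 1)) * (1 * (1 * 1)))) * 1)  →  ((((- a) * (1 * 1)) * 1) + ((2 * (1 * 1)) * (1 * (1 * 1))));  E = (((((- a) * (1 * 1)) * 1) + ((2 * (1 * 1)) * (1 * (1 * 1)))) + (c * 1))
2. [mul_one →] (c * 1)  →  c;  E = (((((- a) * (1 * 1)) * 1) + ((2 * (1 * 1)) * (1 * (1 * 1)))) + c)
3. [mul_one →] (((- a) * (1 * 1)) * 1)  →  ((- a) * (1 * 1));  E = ((((- a) * (1 * 1)) + ((2 * (1 * 1)) * (1 * (1 * 1)))) + c)
4. [add_assoc →] ((((- a) * (1 * 1)) + ((2 * (1 * 1)) * (1 * (1 * 1)))) + c)  →  (((- a) * (1 * 1)) + (((2 * (1 * 1)) * (1 * (1 * 1))) + c))
5. [mul_one →] (1 * 1)  →  1;  E = (((- a) * (1 * 1)) + (((2 * (1 * 1)) * (1 * 1)) + c))
6. [mul_one →] (1 * 1)  →  1;  E = (((- a) * (1 * 1)) + (((2 * (1 * 1)) * 1) + c))
7. [mul_one →] (1 * 1)  →  1;  E = (((- a) * 1) + (((2 * (1 * 1)) * 1) + c))
8. [mul_one →] (1 * 1)  →  1;  E = (((- a) * 1) + (((2 * 1) * 1) + c))
9. [mul_one →] ((2 * 1) * 1)  →  (2 * 1);  E = (((- a) * 1) + ((2 * 1) + c))
10. [mul_one →] ((- a) * 1)  →  (- a);  E = ((- a) + ((2 * 1) + c))
11. [mul_one →] (2 * 1)  →  2;  cost 14 ≤ 14, done

((- a) + (2 + c))   [cost 14]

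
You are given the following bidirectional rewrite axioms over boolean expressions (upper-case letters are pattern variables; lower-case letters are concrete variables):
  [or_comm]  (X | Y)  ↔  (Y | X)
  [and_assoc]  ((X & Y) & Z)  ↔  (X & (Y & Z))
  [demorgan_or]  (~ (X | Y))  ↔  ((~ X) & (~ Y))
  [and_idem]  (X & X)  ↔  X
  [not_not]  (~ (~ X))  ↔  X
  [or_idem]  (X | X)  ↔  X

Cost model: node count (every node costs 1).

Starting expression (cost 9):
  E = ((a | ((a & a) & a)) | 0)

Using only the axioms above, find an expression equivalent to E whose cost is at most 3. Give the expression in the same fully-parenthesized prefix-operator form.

(1) (a & a)  =[and_idem →]=  a    ⊢ ((a | (a & a)) | 0)
(2) (a & a)  =[and_idem →]=  a    ⊢ ((a | a) | 0)
(3) (a | a)  =[or_idem →]=  a    ⊢ cost 3, within 3

(a | 0)   [cost 3]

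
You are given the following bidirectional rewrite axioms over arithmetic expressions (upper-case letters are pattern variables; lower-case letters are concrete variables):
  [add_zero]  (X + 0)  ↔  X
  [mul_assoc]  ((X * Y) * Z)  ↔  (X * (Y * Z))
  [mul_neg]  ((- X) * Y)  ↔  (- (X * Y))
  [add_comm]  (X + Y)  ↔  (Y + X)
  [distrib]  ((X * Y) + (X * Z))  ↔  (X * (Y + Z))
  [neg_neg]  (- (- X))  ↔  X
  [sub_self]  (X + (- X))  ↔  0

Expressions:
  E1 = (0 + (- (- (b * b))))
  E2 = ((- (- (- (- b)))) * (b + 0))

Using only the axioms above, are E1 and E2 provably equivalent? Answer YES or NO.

YES

1. [neg_neg →] (- (- (b * b)))  →  (b * b);  E1 = (0 + (b * b))
2. [add_comm →] (0 + (b * b))  →  ((b * b) + 0)
3. [add_zero →] ((b * b) + 0)  →  (b * b)
4. [neg_neg ←] b  →  (- (- b));  E1 = ((- (- b)) * b)
5. [neg_neg ←] b  →  (- (- b));  E1 = ((- (- (- (- b)))) * b)
6. [add_zero ←] b  →  (b + 0);  this is E2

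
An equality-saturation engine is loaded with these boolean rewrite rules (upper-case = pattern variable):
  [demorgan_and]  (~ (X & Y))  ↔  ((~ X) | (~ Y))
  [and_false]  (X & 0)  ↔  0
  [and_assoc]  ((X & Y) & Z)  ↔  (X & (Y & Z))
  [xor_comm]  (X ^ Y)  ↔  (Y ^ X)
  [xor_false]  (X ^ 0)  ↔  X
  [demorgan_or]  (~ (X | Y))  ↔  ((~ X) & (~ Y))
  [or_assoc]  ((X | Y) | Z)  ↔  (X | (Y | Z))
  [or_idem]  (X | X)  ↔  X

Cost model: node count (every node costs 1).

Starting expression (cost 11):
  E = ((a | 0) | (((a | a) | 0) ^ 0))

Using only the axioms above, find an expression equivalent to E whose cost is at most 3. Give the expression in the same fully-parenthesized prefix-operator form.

(a | 0)   [cost 3]

(1) (((a | a) | 0) ^ 0)  =[xor_false →]=  ((a | a) | 0)    ⊢ ((a | 0) | ((a | a) | 0))
(2) (a | a)  =[or_idem →]=  a    ⊢ ((a | 0) | (a | 0))
(3) ((a | 0) | (a | 0))  =[or_idem →]=  (a | 0)    ⊢ cost 3, within 3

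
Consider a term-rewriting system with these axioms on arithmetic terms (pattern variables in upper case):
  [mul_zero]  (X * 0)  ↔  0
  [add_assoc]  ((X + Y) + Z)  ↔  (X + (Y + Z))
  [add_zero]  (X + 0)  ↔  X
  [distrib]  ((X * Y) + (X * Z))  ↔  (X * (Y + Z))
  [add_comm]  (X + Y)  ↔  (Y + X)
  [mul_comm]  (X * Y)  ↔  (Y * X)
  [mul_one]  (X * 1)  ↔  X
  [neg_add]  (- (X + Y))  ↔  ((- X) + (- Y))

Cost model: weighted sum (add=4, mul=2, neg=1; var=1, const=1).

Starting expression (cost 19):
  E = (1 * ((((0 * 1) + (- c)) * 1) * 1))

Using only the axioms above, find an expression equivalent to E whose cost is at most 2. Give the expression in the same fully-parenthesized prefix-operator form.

(- c)   [cost 2]

(1) (((0 * 1) + (- c)) * 1)  =[mul_one →]=  ((0 * 1) + (- c))    ⊢ (1 * (((0 * 1) + (- c)) * 1))
(2) (0 * 1)  =[mul_one →]=  0    ⊢ (1 * ((0 + (- c)) * 1))
(3) (0 + (- c))  =[add_comm →]=  ((- c) + 0)    ⊢ (1 * (((- c) + 0) * 1))
(4) ((- c) + 0)  =[add_zero →]=  (- c)    ⊢ (1 * ((- c) * 1))
(5) (1 * ((- c) * 1))  =[mul_comm →]=  (((- c) * 1) * 1)
(6) (((- c) * 1) * 1)  =[mul_one →]=  ((- c) * 1)
(7) ((- c) * 1)  =[mul_one →]=  (- c)    ⊢ cost 2, within 2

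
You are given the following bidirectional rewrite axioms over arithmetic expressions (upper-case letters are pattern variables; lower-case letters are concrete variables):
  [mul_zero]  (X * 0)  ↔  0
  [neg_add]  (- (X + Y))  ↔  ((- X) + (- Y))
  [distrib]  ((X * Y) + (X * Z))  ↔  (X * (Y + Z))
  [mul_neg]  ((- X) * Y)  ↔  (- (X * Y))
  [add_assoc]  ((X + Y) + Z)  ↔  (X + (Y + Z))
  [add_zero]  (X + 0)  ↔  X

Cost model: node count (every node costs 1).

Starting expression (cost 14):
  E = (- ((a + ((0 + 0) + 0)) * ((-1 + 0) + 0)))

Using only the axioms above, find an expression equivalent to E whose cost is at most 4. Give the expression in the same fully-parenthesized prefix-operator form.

(- (a * -1))   [cost 4]

1. [add_zero →] ((0 + 0) + 0)  →  (0 + 0);  E = (- ((a + (0 + 0)) * ((-1 + 0) + 0)))
2. [add_zero →] (0 + 0)  →  0;  E = (- ((a + 0) * ((-1 + 0) + 0)))
3. [add_zero →] ((-1 + 0) + 0)  →  (-1 + 0);  E = (- ((a + 0) * (-1 + 0)))
4. [add_zero →] (a + 0)  →  a;  E = (- (a * (-1 + 0)))
5. [add_zero →] (-1 + 0)  →  -1;  cost 4 ≤ 4, done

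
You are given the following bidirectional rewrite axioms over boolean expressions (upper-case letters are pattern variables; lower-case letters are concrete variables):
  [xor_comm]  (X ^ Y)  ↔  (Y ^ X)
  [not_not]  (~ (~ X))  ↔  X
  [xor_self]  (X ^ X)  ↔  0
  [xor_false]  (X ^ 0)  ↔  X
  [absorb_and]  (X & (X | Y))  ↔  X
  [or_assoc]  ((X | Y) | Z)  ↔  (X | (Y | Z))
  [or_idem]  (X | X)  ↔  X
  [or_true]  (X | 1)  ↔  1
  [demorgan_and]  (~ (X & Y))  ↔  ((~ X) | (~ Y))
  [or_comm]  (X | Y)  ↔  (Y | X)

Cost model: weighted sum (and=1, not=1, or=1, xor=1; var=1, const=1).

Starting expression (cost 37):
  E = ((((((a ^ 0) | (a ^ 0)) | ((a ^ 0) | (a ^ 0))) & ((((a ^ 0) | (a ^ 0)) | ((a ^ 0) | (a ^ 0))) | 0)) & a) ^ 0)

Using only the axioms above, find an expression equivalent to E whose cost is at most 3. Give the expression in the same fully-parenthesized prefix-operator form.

(a & a)   [cost 3]

step 1: absorb_and (→) rewrites ((((a ^ 0) | (a ^ 0)) | ((a ^ 0) | (a ^ 0))) & ((((a ^ 0) | (a ^ 0)) | ((a ^ 0) | (a ^ 0))) | 0)) into (((a ^ 0) | (a ^ 0)) | ((a ^ 0) | (a ^ 0))), now (((((a ^ 0) | (a ^ 0)) | ((a ^ 0) | (a ^ 0))) & a) ^ 0)
step 2: or_idem (→) rewrites (((a ^ 0) | (a ^ 0)) | ((a ^ 0) | (a ^ 0))) into ((a ^ 0) | (a ^ 0)), now ((((a ^ 0) | (a ^ 0)) & a) ^ 0)
step 3: or_idem (→) rewrites ((a ^ 0) | (a ^ 0)) into (a ^ 0), now (((a ^ 0) & a) ^ 0)
step 4: xor_false (→) rewrites (((a ^ 0) & a) ^ 0) into ((a ^ 0) & a)
step 5: xor_false (→) rewrites (a ^ 0) into a, reaching cost 3 (bound 3)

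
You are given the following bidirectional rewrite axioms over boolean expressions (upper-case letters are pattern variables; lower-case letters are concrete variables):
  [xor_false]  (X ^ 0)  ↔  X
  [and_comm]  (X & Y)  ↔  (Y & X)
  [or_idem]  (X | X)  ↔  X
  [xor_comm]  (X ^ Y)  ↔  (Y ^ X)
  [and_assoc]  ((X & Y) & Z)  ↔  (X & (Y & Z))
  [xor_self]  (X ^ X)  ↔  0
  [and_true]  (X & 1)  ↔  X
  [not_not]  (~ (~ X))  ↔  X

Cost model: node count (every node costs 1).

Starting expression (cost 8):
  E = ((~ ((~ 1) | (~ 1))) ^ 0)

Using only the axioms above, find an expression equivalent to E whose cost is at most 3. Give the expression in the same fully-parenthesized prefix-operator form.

(0 ^ 1)   [cost 3]

step 1: xor_comm (→) rewrites ((~ ((~ 1) | (~ 1))) ^ 0) into (0 ^ (~ ((~ 1) | (~ 1))))
step 2: or_idem (→) rewrites ((~ 1) | (~ 1)) into (~ 1), now (0 ^ (~ (~ 1)))
step 3: not_not (→) rewrites (~ (~ 1)) into 1, reaching cost 3 (bound 3)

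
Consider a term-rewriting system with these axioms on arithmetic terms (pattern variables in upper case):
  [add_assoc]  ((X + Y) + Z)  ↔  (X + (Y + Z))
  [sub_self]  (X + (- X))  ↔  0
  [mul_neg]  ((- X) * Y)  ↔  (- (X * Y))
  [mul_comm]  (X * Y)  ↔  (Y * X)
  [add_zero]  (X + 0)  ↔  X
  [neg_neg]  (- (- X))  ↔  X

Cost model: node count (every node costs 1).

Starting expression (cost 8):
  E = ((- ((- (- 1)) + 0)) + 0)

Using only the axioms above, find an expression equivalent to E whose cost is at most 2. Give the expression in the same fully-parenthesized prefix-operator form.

(- 1)   [cost 2]

step 1: neg_neg (→) rewrites (- (- 1)) into 1, now ((- (1 + 0)) + 0)
step 2: add_zero (→) rewrites (1 + 0) into 1, now ((- 1) + 0)
step 3: add_zero (→) rewrites ((- 1) + 0) into (- 1), reaching cost 2 (bound 2)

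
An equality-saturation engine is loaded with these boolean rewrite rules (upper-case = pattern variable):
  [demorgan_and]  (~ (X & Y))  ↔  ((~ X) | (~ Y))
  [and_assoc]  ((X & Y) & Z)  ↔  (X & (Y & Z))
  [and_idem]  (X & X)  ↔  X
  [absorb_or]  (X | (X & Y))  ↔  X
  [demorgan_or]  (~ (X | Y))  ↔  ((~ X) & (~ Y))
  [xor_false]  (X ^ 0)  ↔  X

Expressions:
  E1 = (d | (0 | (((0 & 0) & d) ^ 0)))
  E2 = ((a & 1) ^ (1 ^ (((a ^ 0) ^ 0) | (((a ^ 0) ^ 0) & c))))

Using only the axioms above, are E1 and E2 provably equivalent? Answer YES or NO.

The axioms are sound identities: if E1 ↔* E2 then E1 and E2 evaluate identically under any assignment.
Under a=0, c=0, d=0: E1 evaluates to 0, E2 to 1. Distinct ⇒ no rewrite sequence connects them.

NO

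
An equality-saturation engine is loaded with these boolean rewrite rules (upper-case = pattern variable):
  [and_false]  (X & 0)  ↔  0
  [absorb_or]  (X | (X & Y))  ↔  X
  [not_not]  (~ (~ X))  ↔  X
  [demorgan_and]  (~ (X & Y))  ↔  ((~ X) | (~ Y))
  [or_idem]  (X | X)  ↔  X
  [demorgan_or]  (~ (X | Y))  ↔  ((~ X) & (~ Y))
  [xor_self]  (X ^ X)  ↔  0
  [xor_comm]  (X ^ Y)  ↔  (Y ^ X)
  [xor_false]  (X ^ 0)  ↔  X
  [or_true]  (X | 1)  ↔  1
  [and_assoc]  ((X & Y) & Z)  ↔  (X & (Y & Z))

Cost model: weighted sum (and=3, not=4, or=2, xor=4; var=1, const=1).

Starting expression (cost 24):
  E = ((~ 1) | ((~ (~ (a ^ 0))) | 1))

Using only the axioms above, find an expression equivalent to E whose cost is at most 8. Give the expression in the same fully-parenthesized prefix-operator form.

((~ 1) | 1)   [cost 8]

step 1: xor_false (→) rewrites (a ^ 0) into a, now ((~ 1) | ((~ (~ a)) | 1))
step 2: not_not (→) rewrites (~ (~ a)) into a, now ((~ 1) | (a | 1))
step 3: or_true (→) rewrites (a | 1) into 1, reaching cost 8 (bound 8)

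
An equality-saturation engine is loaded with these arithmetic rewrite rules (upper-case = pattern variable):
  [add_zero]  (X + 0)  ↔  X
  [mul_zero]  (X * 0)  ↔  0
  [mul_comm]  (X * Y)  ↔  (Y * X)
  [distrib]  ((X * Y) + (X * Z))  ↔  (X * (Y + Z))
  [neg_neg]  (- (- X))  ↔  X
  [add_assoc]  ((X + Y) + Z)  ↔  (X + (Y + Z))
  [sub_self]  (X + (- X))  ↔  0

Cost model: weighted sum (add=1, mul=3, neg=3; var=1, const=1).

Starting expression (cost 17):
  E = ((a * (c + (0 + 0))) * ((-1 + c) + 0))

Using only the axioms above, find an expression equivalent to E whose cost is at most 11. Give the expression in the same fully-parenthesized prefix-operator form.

((a * c) * (-1 + c))   [cost 11]

1. [add_zero →] (0 + 0)  →  0;  E = ((a * (c + 0)) * ((-1 + c) + 0))
2. [add_zero →] ((-1 + c) + 0)  →  (-1 + c);  E = ((a * (c + 0)) * (-1 + c))
3. [add_zero →] (c + 0)  →  c;  cost 11 ≤ 11, done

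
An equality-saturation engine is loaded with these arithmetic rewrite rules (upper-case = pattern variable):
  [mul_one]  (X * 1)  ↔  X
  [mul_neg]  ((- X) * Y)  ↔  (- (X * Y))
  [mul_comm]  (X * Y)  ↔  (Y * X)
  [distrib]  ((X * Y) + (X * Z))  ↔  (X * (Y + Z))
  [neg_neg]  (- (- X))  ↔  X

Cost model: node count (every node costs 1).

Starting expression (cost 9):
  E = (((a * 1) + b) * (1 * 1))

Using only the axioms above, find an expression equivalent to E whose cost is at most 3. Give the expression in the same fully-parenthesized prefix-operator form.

1. [mul_one →] (a * 1)  →  a;  E = ((a + b) * (1 * 1))
2. [mul_one →] (1 * 1)  →  1;  E = ((a + b) * 1)
3. [mul_one →] ((a + b) * 1)  →  (a + b);  cost 3 ≤ 3, done

(a + b)   [cost 3]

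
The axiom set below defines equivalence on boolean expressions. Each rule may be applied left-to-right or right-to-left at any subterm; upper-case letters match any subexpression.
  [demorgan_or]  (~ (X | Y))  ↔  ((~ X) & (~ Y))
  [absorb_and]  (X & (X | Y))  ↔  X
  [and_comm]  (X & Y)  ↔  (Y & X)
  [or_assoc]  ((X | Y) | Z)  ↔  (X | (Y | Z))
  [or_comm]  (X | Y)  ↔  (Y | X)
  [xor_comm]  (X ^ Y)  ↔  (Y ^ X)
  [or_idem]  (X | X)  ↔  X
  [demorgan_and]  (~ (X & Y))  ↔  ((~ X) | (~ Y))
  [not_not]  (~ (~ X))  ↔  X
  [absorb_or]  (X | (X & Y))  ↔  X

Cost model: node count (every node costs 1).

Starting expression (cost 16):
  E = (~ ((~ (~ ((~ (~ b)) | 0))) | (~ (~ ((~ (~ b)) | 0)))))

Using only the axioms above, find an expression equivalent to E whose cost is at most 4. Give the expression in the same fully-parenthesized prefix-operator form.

(~ (b | 0))   [cost 4]

(1) ((~ (~ ((~ (~ b)) | 0))) | (~ (~ ((~ (~ b)) | 0))))  =[or_idem →]=  (~ (~ ((~ (~ b)) | 0)))    ⊢ (~ (~ (~ ((~ (~ b)) | 0))))
(2) (~ (~ ((~ (~ b)) | 0)))  =[not_not →]=  ((~ (~ b)) | 0)    ⊢ (~ ((~ (~ b)) | 0))
(3) (~ (~ b))  =[not_not →]=  b    ⊢ cost 4, within 4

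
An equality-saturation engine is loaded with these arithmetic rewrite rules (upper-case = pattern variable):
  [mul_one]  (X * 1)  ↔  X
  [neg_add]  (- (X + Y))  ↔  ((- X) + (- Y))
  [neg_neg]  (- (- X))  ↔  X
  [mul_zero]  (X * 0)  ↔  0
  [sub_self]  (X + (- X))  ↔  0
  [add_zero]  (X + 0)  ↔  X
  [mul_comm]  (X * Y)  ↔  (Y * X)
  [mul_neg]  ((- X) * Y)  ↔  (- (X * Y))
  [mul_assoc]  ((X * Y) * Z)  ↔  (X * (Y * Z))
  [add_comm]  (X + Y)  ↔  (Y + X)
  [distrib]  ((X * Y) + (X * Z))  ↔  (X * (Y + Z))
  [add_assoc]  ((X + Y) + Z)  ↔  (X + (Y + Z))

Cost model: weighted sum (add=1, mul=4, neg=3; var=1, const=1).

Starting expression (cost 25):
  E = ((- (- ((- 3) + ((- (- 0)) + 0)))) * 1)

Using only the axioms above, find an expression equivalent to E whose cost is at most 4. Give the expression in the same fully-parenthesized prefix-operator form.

(1) (- (- 0))  =[neg_neg →]=  0    ⊢ ((- (- ((- 3) + (0 + 0)))) * 1)
(2) (0 + 0)  =[add_zero →]=  0    ⊢ ((- (- ((- 3) + 0))) * 1)
(3) ((- (- ((- 3) + 0))) * 1)  =[mul_one →]=  (- (- ((- 3) + 0)))
(4) ((- 3) + 0)  =[add_zero →]=  (- 3)    ⊢ (- (- (- 3)))
(5) (- (- (- 3)))  =[neg_neg →]=  (- 3)    ⊢ cost 4, within 4

(- 3)   [cost 4]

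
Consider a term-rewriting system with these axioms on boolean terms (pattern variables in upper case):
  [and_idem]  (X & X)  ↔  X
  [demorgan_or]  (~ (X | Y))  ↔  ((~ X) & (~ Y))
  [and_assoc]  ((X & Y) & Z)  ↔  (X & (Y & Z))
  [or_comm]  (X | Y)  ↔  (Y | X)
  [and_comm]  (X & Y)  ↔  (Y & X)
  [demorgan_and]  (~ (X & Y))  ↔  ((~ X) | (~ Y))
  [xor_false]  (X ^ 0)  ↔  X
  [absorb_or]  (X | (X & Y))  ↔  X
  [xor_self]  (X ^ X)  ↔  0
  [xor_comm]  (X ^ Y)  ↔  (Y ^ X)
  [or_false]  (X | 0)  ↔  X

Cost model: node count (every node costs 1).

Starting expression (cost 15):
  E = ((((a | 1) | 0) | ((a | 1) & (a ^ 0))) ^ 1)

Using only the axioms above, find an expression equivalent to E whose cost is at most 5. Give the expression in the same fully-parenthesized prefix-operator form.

((a | 1) ^ 1)   [cost 5]

step 1: or_false (→) rewrites ((a | 1) | 0) into (a | 1), now (((a | 1) | ((a | 1) & (a ^ 0))) ^ 1)
step 2: xor_false (→) rewrites (a ^ 0) into a, now (((a | 1) | ((a | 1) & a)) ^ 1)
step 3: absorb_or (→) rewrites ((a | 1) | ((a | 1) & a)) into (a | 1), reaching cost 5 (bound 5)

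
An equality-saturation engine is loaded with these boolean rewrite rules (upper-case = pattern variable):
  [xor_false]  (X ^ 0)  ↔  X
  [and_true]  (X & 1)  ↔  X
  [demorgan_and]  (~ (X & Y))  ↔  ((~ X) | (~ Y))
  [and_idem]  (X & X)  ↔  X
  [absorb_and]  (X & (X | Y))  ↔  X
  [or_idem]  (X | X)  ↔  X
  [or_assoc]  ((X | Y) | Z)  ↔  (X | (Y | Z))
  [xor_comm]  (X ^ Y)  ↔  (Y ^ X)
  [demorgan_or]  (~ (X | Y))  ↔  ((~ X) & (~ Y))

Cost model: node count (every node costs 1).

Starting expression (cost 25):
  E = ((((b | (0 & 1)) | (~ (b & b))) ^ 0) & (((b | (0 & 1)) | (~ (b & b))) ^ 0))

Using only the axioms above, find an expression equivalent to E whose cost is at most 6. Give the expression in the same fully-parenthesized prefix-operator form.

1. [and_idem →] ((((b | (0 & 1)) | (~ (b & b))) ^ 0) & (((b | (0 & 1)) | (~ (b & b))) ^ 0))  →  (((b | (0 & 1)) | (~ (b & b))) ^ 0)
2. [and_idem →] (b & b)  →  b;  E = (((b | (0 & 1)) | (~ b)) ^ 0)
3. [xor_false →] (((b | (0 & 1)) | (~ b)) ^ 0)  →  ((b | (0 & 1)) | (~ b))
4. [and_true →] (0 & 1)  →  0;  cost 6 ≤ 6, done

((b | 0) | (~ b))   [cost 6]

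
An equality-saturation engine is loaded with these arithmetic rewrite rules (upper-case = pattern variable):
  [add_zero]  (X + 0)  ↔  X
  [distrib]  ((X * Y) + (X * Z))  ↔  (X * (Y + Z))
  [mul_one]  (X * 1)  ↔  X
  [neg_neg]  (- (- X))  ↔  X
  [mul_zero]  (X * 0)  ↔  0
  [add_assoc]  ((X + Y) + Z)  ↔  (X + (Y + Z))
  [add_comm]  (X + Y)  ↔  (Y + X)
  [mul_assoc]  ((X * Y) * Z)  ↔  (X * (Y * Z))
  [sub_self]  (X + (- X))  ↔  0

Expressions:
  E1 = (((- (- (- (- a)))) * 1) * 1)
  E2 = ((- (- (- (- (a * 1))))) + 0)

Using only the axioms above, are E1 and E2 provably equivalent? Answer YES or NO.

step 1: mul_one (→) rewrites ((- (- (- (- a)))) * 1) into (- (- (- (- a)))), now ((- (- (- (- a)))) * 1)
step 2: mul_one (→) rewrites ((- (- (- (- a)))) * 1) into (- (- (- (- a))))
step 3: neg_neg (→) rewrites (- (- (- (- a)))) into (- (- a))
step 4: add_zero (←) rewrites (- (- a)) into ((- (- a)) + 0)
step 5: mul_one (←) rewrites a into (a * 1), now ((- (- (a * 1))) + 0)
step 6: neg_neg (←) rewrites (- (a * 1)) into (- (- (- (a * 1)))), which is E2

YES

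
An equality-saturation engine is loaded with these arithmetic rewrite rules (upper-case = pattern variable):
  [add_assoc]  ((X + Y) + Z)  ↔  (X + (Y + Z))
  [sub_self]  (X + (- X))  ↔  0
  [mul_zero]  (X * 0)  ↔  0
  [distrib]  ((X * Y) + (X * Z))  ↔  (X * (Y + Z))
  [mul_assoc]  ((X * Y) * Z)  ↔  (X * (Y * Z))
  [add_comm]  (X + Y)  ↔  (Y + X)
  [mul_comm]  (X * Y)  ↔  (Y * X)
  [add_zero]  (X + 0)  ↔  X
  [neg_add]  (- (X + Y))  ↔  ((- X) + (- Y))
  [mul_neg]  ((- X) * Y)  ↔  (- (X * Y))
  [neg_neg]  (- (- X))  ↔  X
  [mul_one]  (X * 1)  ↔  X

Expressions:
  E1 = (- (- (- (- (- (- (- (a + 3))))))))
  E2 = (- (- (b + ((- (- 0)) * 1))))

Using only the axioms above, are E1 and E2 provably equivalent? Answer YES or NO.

NO

Every axiom is a valid identity, so a rewrite proof would force E1 and E2 to agree under every assignment.
At a=0, b=0: E1 = -3 but E2 = 0; they differ, so no derivation exists.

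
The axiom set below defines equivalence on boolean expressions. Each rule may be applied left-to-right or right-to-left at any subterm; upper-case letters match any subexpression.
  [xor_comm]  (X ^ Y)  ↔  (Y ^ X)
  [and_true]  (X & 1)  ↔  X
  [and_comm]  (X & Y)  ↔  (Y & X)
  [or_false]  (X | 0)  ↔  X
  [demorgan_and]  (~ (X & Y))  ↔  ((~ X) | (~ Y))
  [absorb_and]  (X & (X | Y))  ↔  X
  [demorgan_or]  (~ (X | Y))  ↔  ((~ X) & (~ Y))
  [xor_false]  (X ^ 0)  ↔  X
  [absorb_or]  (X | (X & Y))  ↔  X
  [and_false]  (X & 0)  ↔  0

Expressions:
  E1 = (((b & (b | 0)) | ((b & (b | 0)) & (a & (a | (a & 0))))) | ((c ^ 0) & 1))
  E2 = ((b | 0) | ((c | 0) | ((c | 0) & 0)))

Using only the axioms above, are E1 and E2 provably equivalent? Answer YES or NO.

1. [and_false →] (a & 0)  →  0;  E1 = (((b & (b | 0)) | ((b & (b | 0)) & (a & (a | 0)))) | ((c ^ 0) & 1))
2. [xor_false →] (c ^ 0)  →  c;  E1 = (((b & (b | 0)) | ((b & (b | 0)) & (a & (a | 0)))) | (c & 1))
3. [absorb_and →] (a & (a | 0))  →  a;  E1 = (((b & (b | 0)) | ((b & (b | 0)) & a)) | (c & 1))
4. [absorb_or →] ((b & (b | 0)) | ((b & (b | 0)) & a))  →  (b & (b | 0));  E1 = ((b & (b | 0)) | (c & 1))
5. [absorb_and →] (b & (b | 0))  →  b;  E1 = (b | (c & 1))
6. [and_true →] (c & 1)  →  c;  E1 = (b | c)
7. [or_false ←] c  →  (c | 0);  E1 = (b | (c | 0))
8. [or_false ←] b  →  (b | 0);  E1 = ((b | 0) | (c | 0))
9. [absorb_or ←] (c | 0)  →  ((c | 0) | ((c | 0) & 0));  this is E2

YES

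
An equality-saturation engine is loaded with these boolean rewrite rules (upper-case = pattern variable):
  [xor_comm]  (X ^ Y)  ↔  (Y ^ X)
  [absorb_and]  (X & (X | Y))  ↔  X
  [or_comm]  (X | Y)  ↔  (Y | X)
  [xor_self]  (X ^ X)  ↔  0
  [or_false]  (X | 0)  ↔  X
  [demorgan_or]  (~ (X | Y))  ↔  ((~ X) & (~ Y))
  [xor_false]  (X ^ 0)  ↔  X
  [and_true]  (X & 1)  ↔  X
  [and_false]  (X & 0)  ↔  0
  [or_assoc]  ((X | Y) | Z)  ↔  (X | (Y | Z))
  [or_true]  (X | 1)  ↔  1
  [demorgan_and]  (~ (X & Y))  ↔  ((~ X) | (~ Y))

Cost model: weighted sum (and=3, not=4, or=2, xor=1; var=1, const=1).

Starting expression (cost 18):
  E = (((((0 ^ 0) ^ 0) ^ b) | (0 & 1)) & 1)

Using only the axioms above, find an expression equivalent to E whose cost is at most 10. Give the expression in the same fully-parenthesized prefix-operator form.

1. [xor_false →] ((0 ^ 0) ^ 0)  →  (0 ^ 0);  E = ((((0 ^ 0) ^ b) | (0 & 1)) & 1)
2. [xor_false →] (0 ^ 0)  →  0;  E = (((0 ^ b) | (0 & 1)) & 1)
3. [and_true →] (((0 ^ b) | (0 & 1)) & 1)  →  ((0 ^ b) | (0 & 1));  cost 10 ≤ 10, done

((0 ^ b) | (0 & 1))   [cost 10]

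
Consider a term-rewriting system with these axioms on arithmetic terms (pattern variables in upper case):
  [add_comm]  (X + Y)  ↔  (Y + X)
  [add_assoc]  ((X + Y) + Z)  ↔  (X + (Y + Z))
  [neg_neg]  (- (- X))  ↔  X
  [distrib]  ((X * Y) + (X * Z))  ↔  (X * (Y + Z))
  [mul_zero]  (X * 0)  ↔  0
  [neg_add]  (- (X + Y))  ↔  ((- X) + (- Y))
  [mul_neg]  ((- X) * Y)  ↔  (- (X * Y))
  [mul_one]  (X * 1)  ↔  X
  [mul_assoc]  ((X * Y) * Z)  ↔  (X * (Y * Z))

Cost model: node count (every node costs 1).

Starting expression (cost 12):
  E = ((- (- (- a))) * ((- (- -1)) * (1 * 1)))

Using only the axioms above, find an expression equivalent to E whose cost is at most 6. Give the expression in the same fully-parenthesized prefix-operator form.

((- a) * (-1 * 1))   [cost 6]

(1) (- (- a))  =[neg_neg →]=  a    ⊢ ((- a) * ((- (- -1)) * (1 * 1)))
(2) (- (- -1))  =[neg_neg →]=  -1    ⊢ ((- a) * (-1 * (1 * 1)))
(3) (1 * 1)  =[mul_one →]=  1    ⊢ cost 6, within 6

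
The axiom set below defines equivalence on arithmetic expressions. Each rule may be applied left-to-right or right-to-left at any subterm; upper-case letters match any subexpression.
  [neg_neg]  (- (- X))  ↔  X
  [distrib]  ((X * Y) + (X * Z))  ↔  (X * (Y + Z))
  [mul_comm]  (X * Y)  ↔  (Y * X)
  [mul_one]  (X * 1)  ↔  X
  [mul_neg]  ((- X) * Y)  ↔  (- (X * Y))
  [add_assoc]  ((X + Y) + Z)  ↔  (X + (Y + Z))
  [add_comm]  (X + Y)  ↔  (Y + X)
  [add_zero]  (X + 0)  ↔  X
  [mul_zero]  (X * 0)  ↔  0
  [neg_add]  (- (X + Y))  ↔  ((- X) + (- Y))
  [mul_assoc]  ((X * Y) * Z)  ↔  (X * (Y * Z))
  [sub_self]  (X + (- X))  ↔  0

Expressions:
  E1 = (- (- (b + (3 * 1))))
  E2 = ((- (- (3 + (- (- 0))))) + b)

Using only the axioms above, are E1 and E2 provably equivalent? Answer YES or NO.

step 1: mul_one (→) rewrites (3 * 1) into 3, now (- (- (b + 3)))
step 2: add_comm (→) rewrites (b + 3) into (3 + b), now (- (- (3 + b)))
step 3: neg_neg (→) rewrites (- (- (3 + b))) into (3 + b)
step 4: add_zero (←) rewrites 3 into (3 + 0), now ((3 + 0) + b)
step 5: neg_neg (←) rewrites 0 into (- (- 0)), now ((3 + (- (- 0))) + b)
step 6: neg_neg (←) rewrites (3 + (- (- 0))) into (- (- (3 + (- (- 0))))), which is E2

YES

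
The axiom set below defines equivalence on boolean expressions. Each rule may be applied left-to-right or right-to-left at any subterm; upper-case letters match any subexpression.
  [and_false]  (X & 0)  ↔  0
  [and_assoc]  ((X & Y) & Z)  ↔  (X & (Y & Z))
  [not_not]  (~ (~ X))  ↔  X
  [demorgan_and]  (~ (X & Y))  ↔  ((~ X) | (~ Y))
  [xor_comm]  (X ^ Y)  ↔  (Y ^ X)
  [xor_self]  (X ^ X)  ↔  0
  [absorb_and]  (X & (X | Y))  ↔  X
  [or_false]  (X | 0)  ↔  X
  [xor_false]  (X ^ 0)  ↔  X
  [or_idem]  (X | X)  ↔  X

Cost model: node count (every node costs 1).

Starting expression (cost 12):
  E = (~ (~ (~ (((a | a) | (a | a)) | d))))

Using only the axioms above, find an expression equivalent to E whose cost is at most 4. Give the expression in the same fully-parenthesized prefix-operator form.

(1) ((a | a) | (a | a))  =[or_idem →]=  (a | a)    ⊢ (~ (~ (~ ((a | a) | d))))
(2) (~ (~ (~ ((a | a) | d))))  =[not_not →]=  (~ ((a | a) | d))
(3) (a | a)  =[or_idem →]=  a    ⊢ cost 4, within 4

(~ (a | d))   [cost 4]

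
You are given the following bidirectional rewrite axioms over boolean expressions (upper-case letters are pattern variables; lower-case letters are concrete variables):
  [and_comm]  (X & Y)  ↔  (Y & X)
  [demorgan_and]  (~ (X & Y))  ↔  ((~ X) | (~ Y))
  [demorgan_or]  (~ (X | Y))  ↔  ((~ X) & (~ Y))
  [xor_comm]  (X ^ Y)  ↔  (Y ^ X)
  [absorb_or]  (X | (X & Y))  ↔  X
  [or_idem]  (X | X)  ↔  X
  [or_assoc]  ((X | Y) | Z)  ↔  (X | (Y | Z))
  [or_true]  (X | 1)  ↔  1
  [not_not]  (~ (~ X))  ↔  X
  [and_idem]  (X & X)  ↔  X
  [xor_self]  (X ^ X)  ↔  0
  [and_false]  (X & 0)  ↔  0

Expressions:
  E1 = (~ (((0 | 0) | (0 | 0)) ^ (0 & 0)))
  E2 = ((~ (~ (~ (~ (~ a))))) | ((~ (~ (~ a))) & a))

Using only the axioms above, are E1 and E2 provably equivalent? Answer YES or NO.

Every axiom is a valid identity, so a rewrite proof would force E1 and E2 to agree under every assignment.
At a=1: E1 = 1 but E2 = 0; they differ, so no derivation exists.

NO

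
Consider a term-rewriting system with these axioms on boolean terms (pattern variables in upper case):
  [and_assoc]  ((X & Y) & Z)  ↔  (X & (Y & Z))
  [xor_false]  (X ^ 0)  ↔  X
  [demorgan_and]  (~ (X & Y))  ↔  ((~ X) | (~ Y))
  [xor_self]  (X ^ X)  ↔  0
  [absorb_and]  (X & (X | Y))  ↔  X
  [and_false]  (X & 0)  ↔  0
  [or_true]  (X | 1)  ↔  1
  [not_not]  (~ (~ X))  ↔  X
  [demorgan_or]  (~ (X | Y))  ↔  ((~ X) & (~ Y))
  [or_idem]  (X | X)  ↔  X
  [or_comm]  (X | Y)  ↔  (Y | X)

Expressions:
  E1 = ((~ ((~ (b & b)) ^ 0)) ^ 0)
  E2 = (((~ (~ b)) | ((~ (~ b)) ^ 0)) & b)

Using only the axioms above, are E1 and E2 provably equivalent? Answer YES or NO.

YES

step 1: xor_false (→) rewrites ((~ ((~ (b & b)) ^ 0)) ^ 0) into (~ ((~ (b & b)) ^ 0))
step 2: xor_false (→) rewrites ((~ (b & b)) ^ 0) into (~ (b & b)), now (~ (~ (b & b)))
step 3: not_not (→) rewrites (~ (~ (b & b))) into (b & b)
step 4: not_not (←) rewrites b into (~ (~ b)), now ((~ (~ b)) & b)
step 5: or_idem (←) rewrites (~ (~ b)) into ((~ (~ b)) | (~ (~ b))), now (((~ (~ b)) | (~ (~ b))) & b)
step 6: xor_false (←) rewrites (~ (~ b)) into ((~ (~ b)) ^ 0), which is E2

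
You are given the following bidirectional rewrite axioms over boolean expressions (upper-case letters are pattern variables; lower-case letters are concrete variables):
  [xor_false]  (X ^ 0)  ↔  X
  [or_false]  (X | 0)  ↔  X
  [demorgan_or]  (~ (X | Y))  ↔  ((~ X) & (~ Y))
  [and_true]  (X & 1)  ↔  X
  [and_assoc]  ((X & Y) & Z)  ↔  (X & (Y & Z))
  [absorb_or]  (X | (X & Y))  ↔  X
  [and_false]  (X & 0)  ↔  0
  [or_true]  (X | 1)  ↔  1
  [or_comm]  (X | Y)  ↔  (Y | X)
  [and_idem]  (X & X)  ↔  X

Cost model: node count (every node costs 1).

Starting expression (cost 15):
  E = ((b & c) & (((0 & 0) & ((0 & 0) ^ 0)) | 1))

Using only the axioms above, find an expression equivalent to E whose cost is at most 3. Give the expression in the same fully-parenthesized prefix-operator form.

1. [xor_false →] ((0 & 0) ^ 0)  →  (0 & 0);  E = ((b & c) & (((0 & 0) & (0 & 0)) | 1))
2. [and_idem →] ((0 & 0) & (0 & 0))  →  (0 & 0);  E = ((b & c) & ((0 & 0) | 1))
3. [and_false →] (0 & 0)  →  0;  E = ((b & c) & (0 | 1))
4. [or_true →] (0 | 1)  →  1;  E = ((b & c) & 1)
5. [and_true →] ((b & c) & 1)  →  (b & c);  cost 3 ≤ 3, done

(b & c)   [cost 3]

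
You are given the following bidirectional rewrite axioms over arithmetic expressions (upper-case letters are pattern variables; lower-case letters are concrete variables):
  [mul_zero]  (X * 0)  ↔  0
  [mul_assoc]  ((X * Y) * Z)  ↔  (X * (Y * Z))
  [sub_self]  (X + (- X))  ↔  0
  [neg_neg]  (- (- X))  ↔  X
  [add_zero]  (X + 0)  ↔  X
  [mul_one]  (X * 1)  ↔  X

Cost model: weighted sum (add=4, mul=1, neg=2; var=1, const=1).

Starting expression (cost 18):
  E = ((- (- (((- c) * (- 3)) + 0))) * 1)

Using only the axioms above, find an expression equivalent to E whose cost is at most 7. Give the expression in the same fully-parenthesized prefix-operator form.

(1) (((- c) * (- 3)) + 0)  =[add_zero →]=  ((- c) * (- 3))    ⊢ ((- (- ((- c) * (- 3)))) * 1)
(2) ((- (- ((- c) * (- 3)))) * 1)  =[mul_one →]=  (- (- ((- c) * (- 3))))
(3) (- (- ((- c) * (- 3))))  =[neg_neg →]=  ((- c) * (- 3))    ⊢ cost 7, within 7

((- c) * (- 3))   [cost 7]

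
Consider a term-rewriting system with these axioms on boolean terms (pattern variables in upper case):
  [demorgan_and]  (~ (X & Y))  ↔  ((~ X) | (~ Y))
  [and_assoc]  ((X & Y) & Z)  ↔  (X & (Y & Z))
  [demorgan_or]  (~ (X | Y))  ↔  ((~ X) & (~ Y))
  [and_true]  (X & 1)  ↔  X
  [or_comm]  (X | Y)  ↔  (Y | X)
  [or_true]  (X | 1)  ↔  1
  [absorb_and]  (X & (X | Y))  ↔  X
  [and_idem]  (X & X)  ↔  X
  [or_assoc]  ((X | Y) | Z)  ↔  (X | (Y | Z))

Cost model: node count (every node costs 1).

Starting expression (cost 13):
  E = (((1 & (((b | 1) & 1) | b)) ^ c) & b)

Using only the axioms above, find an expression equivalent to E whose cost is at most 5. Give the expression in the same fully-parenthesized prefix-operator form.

step 1: and_true (→) rewrites ((b | 1) & 1) into (b | 1), now (((1 & ((b | 1) | b)) ^ c) & b)
step 2: or_true (→) rewrites (b | 1) into 1, now (((1 & (1 | b)) ^ c) & b)
step 3: absorb_and (→) rewrites (1 & (1 | b)) into 1, reaching cost 5 (bound 5)

((1 ^ c) & b)   [cost 5]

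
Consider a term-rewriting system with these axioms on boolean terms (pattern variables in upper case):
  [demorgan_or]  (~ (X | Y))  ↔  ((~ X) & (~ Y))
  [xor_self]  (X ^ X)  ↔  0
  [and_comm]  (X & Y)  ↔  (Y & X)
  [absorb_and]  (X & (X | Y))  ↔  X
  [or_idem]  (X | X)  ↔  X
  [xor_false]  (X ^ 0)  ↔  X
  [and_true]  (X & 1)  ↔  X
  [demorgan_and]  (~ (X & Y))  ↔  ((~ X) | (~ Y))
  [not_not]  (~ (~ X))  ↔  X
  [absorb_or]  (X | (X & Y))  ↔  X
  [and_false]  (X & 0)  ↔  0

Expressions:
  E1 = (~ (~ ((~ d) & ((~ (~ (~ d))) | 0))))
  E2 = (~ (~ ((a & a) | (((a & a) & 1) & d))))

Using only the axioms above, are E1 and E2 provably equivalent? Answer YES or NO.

The axioms are sound identities: if E1 ↔* E2 then E1 and E2 evaluate identically under any assignment.
Under a=0, d=0: E1 evaluates to 1, E2 to 0. Distinct ⇒ no rewrite sequence connects them.

NO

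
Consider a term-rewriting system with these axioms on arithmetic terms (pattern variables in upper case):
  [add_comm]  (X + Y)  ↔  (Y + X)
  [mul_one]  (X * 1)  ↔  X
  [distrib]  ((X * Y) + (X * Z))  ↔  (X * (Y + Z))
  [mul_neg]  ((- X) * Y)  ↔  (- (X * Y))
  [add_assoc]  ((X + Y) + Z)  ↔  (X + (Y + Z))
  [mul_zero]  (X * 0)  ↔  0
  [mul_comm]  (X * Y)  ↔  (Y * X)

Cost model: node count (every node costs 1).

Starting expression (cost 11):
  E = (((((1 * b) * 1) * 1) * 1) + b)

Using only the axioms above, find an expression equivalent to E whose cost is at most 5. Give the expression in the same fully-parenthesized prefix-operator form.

((1 * b) + b)   [cost 5]

1. [mul_one →] (((1 * b) * 1) * 1)  →  ((1 * b) * 1);  E = ((((1 * b) * 1) * 1) + b)
2. [mul_one →] (((1 * b) * 1) * 1)  →  ((1 * b) * 1);  E = (((1 * b) * 1) + b)
3. [mul_one →] ((1 * b) * 1)  →  (1 * b);  cost 5 ≤ 5, done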